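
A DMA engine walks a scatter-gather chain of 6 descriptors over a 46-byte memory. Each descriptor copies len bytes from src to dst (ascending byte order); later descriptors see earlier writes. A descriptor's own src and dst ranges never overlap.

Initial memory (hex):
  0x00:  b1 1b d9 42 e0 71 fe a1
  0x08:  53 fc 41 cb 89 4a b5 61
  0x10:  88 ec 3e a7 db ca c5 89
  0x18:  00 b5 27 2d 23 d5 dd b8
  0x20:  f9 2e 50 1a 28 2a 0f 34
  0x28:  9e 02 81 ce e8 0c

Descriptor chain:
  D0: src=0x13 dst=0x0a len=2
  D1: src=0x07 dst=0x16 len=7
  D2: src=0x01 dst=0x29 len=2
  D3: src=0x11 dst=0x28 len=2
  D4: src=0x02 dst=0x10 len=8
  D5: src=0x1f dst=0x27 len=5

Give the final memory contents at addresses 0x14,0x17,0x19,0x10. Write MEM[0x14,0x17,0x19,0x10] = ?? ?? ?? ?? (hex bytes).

#0 dst[0x0a+2] := {0xa7,0xdb}
#1 dst[0x16+7] := {0xa1,0x53,0xfc,0xa7,0xdb,0x89,0x4a}
#2 dst[0x29+2] := {0x1b,0xd9}
#3 dst[0x28+2] := {0xec,0x3e}
#4 dst[0x10+8] := {0xd9,0x42,0xe0,0x71,0xfe,0xa1,0x53,0xfc}
#5 dst[0x27+5] := {0xb8,0xf9,0x2e,0x50,0x1a}
query mem[0x14]=0xfe, mem[0x17]=0xfc, mem[0x19]=0xa7, mem[0x10]=0xd9

MEM[0x14,0x17,0x19,0x10] = fe fc a7 d9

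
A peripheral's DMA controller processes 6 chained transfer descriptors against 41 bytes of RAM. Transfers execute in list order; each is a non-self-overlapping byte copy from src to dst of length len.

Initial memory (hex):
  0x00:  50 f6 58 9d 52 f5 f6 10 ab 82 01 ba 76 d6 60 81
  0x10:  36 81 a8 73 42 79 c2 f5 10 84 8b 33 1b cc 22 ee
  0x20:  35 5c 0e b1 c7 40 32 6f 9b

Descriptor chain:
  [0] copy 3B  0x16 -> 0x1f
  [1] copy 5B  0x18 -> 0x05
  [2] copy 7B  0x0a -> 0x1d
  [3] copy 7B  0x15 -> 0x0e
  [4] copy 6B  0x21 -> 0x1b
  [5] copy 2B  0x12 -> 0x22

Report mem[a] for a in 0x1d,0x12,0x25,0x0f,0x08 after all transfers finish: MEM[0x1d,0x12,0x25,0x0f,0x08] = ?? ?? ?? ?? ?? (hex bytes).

MEM[0x1d,0x12,0x25,0x0f,0x08] = 36 84 40 c2 33

  after D0: wrote 3B at 0x1f = c2f510
  after D1: wrote 5B at 0x05 = 10848b331b
  after D2: wrote 7B at 0x1d = 01ba76d6608136
  after D3: wrote 7B at 0x0e = 79c2f510848b33
  after D4: wrote 6B at 0x1b = 608136c74032
  after D5: wrote 2B at 0x22 = 848b
query mem[0x1d]=0x36, mem[0x12]=0x84, mem[0x25]=0x40, mem[0x0f]=0xc2, mem[0x08]=0x33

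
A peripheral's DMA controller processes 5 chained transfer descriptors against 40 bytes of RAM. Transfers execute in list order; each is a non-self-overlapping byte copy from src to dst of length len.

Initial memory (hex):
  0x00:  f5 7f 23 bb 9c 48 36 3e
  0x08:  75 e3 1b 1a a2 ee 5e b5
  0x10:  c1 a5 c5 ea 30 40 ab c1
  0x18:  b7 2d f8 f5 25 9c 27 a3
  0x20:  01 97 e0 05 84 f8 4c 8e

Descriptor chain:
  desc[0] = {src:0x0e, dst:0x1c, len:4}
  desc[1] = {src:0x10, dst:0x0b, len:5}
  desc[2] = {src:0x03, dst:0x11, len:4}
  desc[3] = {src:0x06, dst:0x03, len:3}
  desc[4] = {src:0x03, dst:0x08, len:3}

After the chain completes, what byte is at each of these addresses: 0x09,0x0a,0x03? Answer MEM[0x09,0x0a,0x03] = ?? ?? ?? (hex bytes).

MEM[0x09,0x0a,0x03] = 3e 75 36

[0] 0x0e->0x1c len=4 : 5e b5 c1 a5
[1] 0x10->0x0b len=5 : c1 a5 c5 ea 30
[2] 0x03->0x11 len=4 : bb 9c 48 36
[3] 0x06->0x03 len=3 : 36 3e 75
[4] 0x03->0x08 len=3 : 36 3e 75
query mem[0x09]=0x3e, mem[0x0a]=0x75, mem[0x03]=0x36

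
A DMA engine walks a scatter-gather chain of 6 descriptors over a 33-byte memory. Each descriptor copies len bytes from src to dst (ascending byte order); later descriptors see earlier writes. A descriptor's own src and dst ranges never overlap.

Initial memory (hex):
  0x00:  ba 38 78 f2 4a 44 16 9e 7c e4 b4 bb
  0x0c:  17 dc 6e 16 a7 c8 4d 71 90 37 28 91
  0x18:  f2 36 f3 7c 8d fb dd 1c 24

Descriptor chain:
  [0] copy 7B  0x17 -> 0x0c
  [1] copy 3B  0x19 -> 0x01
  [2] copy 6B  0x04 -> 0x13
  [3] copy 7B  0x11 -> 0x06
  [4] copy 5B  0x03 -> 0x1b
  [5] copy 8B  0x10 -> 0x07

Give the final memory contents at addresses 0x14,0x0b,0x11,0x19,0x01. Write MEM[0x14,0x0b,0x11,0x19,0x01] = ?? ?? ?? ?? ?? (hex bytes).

MEM[0x14,0x0b,0x11,0x19,0x01] = 44 44 8d 36 36

[0] 0x17->0x0c len=7 : 91 f2 36 f3 7c 8d fb
[1] 0x19->0x01 len=3 : 36 f3 7c
[2] 0x04->0x13 len=6 : 4a 44 16 9e 7c e4
[3] 0x11->0x06 len=7 : 8d fb 4a 44 16 9e 7c
[4] 0x03->0x1b len=5 : 7c 4a 44 8d fb
[5] 0x10->0x07 len=8 : 7c 8d fb 4a 44 16 9e 7c
query mem[0x14]=0x44, mem[0x0b]=0x44, mem[0x11]=0x8d, mem[0x19]=0x36, mem[0x01]=0x36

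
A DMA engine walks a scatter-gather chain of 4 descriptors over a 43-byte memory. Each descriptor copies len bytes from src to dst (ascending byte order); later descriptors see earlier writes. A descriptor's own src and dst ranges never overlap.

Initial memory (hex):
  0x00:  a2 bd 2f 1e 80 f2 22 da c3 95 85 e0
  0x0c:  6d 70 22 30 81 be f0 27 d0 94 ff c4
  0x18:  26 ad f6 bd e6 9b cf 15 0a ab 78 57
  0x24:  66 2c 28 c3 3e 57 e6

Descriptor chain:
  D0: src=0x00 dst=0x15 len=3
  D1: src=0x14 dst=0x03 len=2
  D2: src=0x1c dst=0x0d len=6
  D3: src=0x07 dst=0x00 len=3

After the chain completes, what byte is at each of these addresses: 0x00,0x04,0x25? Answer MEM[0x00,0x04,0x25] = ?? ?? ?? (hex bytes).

MEM[0x00,0x04,0x25] = da a2 2c

D0: mem[0x15..0x17] <- [a2 bd 2f]
D1: mem[0x03..0x04] <- [d0 a2]
D2: mem[0x0d..0x12] <- [e6 9b cf 15 0a ab]
D3: mem[0x00..0x02] <- [da c3 95]
query mem[0x00]=0xda, mem[0x04]=0xa2, mem[0x25]=0x2c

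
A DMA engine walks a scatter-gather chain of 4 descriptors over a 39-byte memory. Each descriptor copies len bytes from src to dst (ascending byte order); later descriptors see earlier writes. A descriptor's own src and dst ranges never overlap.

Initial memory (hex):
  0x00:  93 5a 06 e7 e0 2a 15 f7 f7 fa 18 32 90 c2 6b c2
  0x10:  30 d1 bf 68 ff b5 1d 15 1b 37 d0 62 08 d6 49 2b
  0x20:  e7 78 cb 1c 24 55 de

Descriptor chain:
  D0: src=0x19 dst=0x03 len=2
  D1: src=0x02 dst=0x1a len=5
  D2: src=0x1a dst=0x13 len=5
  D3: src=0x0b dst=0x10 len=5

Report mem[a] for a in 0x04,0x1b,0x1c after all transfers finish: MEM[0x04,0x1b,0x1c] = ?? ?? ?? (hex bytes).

MEM[0x04,0x1b,0x1c] = d0 37 d0

[0] 0x19->0x03 len=2 : 37 d0
[1] 0x02->0x1a len=5 : 06 37 d0 2a 15
[2] 0x1a->0x13 len=5 : 06 37 d0 2a 15
[3] 0x0b->0x10 len=5 : 32 90 c2 6b c2
query mem[0x04]=0xd0, mem[0x1b]=0x37, mem[0x1c]=0xd0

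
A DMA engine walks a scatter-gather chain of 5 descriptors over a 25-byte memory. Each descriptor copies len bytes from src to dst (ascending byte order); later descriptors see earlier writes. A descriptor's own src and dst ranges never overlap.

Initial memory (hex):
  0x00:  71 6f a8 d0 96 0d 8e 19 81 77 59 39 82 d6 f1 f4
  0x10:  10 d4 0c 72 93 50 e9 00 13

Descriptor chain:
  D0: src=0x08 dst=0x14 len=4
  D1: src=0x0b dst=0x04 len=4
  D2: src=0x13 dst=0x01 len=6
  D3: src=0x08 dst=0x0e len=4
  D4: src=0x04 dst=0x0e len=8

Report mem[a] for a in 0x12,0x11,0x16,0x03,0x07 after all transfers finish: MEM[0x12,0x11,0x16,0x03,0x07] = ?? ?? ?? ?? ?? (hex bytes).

[0] 0x08->0x14 len=4 : 81 77 59 39
[1] 0x0b->0x04 len=4 : 39 82 d6 f1
[2] 0x13->0x01 len=6 : 72 81 77 59 39 13
[3] 0x08->0x0e len=4 : 81 77 59 39
[4] 0x04->0x0e len=8 : 59 39 13 f1 81 77 59 39
query mem[0x12]=0x81, mem[0x11]=0xf1, mem[0x16]=0x59, mem[0x03]=0x77, mem[0x07]=0xf1

MEM[0x12,0x11,0x16,0x03,0x07] = 81 f1 59 77 f1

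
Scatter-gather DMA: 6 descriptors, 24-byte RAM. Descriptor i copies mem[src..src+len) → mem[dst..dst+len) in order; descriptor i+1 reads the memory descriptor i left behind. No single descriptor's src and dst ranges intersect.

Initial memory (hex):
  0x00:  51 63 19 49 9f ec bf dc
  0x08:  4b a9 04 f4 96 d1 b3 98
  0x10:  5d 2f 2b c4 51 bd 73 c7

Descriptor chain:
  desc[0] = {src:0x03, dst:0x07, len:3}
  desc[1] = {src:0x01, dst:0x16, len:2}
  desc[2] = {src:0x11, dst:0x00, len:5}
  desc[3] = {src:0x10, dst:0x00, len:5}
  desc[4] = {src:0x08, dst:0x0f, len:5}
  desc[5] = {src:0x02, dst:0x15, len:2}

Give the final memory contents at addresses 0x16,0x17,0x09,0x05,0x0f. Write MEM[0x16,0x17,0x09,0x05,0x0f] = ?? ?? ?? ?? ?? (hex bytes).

#0 dst[0x07+3] := {0x49,0x9f,0xec}
#1 dst[0x16+2] := {0x63,0x19}
#2 dst[0x00+5] := {0x2f,0x2b,0xc4,0x51,0xbd}
#3 dst[0x00+5] := {0x5d,0x2f,0x2b,0xc4,0x51}
#4 dst[0x0f+5] := {0x9f,0xec,0x04,0xf4,0x96}
#5 dst[0x15+2] := {0x2b,0xc4}
query mem[0x16]=0xc4, mem[0x17]=0x19, mem[0x09]=0xec, mem[0x05]=0xec, mem[0x0f]=0x9f

MEM[0x16,0x17,0x09,0x05,0x0f] = c4 19 ec ec 9f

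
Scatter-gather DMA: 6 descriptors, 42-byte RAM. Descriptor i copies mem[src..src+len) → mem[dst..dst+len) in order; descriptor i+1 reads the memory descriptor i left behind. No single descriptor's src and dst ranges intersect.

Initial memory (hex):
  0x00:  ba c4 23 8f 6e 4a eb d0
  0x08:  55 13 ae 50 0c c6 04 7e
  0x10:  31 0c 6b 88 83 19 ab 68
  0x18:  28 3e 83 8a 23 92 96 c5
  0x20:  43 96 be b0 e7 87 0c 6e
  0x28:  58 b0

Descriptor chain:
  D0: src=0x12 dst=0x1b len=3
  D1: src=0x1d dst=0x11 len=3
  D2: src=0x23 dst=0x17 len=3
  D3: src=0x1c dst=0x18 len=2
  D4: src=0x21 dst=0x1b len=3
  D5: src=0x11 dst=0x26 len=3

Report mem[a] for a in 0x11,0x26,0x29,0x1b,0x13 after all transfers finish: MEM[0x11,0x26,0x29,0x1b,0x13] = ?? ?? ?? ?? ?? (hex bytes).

MEM[0x11,0x26,0x29,0x1b,0x13] = 83 83 b0 96 c5

  after D0: wrote 3B at 0x1b = 6b8883
  after D1: wrote 3B at 0x11 = 8396c5
  after D2: wrote 3B at 0x17 = b0e787
  after D3: wrote 2B at 0x18 = 8883
  after D4: wrote 3B at 0x1b = 96beb0
  after D5: wrote 3B at 0x26 = 8396c5
query mem[0x11]=0x83, mem[0x26]=0x83, mem[0x29]=0xb0, mem[0x1b]=0x96, mem[0x13]=0xc5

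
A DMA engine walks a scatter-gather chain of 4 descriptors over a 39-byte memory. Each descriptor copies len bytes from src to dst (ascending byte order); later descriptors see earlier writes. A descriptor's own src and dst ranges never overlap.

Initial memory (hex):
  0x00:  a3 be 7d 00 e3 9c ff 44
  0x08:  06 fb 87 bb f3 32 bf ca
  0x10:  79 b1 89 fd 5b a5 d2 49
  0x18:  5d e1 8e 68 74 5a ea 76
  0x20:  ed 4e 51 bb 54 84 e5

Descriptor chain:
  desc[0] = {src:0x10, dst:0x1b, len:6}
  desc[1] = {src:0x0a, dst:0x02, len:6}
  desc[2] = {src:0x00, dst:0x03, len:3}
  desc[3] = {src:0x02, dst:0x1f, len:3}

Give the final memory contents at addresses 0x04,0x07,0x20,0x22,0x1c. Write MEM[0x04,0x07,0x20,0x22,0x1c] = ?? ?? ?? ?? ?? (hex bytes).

MEM[0x04,0x07,0x20,0x22,0x1c] = be ca a3 51 b1

[0] 0x10->0x1b len=6 : 79 b1 89 fd 5b a5
[1] 0x0a->0x02 len=6 : 87 bb f3 32 bf ca
[2] 0x00->0x03 len=3 : a3 be 87
[3] 0x02->0x1f len=3 : 87 a3 be
query mem[0x04]=0xbe, mem[0x07]=0xca, mem[0x20]=0xa3, mem[0x22]=0x51, mem[0x1c]=0xb1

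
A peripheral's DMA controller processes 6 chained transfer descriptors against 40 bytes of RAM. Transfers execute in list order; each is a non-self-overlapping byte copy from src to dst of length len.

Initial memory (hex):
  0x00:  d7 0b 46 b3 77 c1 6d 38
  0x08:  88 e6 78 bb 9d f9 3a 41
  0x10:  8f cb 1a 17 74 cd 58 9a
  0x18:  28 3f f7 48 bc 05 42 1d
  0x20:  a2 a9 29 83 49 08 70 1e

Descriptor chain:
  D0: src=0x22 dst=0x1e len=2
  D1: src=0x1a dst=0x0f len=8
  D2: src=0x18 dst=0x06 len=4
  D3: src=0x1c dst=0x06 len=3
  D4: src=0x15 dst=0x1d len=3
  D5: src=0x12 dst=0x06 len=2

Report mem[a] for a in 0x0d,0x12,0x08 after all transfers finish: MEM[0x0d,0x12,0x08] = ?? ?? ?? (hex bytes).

MEM[0x0d,0x12,0x08] = f9 05 29

[0] 0x22->0x1e len=2 : 29 83
[1] 0x1a->0x0f len=8 : f7 48 bc 05 29 83 a2 a9
[2] 0x18->0x06 len=4 : 28 3f f7 48
[3] 0x1c->0x06 len=3 : bc 05 29
[4] 0x15->0x1d len=3 : a2 a9 9a
[5] 0x12->0x06 len=2 : 05 29
query mem[0x0d]=0xf9, mem[0x12]=0x05, mem[0x08]=0x29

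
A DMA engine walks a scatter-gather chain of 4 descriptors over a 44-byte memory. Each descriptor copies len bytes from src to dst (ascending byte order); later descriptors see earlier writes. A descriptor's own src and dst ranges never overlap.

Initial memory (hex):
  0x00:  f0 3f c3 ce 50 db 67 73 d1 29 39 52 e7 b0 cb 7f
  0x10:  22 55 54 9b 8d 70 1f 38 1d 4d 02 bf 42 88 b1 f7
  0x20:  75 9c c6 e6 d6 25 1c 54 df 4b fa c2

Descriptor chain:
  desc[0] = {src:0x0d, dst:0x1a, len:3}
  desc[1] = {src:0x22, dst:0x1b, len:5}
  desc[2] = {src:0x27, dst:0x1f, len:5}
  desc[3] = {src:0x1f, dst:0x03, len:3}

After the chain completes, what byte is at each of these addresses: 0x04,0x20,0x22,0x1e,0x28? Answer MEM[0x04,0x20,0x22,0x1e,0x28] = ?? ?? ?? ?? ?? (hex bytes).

MEM[0x04,0x20,0x22,0x1e,0x28] = df df fa 25 df

D0: mem[0x1a..0x1c] <- [b0 cb 7f]
D1: mem[0x1b..0x1f] <- [c6 e6 d6 25 1c]
D2: mem[0x1f..0x23] <- [54 df 4b fa c2]
D3: mem[0x03..0x05] <- [54 df 4b]
query mem[0x04]=0xdf, mem[0x20]=0xdf, mem[0x22]=0xfa, mem[0x1e]=0x25, mem[0x28]=0xdf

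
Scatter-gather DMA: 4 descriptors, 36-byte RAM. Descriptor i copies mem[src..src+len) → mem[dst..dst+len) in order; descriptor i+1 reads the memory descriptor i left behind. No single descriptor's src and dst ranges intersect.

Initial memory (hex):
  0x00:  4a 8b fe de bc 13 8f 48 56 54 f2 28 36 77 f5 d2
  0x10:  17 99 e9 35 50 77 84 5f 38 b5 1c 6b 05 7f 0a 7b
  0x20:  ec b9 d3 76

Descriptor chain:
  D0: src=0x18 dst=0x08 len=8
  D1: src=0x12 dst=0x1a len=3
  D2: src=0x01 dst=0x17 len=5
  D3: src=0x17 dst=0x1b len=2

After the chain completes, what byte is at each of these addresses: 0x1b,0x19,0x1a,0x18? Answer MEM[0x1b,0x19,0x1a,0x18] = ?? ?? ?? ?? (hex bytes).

  after D0: wrote 8B at 0x08 = 38b51c6b057f0a7b
  after D1: wrote 3B at 0x1a = e93550
  after D2: wrote 5B at 0x17 = 8bfedebc13
  after D3: wrote 2B at 0x1b = 8bfe
query mem[0x1b]=0x8b, mem[0x19]=0xde, mem[0x1a]=0xbc, mem[0x18]=0xfe

MEM[0x1b,0x19,0x1a,0x18] = 8b de bc fe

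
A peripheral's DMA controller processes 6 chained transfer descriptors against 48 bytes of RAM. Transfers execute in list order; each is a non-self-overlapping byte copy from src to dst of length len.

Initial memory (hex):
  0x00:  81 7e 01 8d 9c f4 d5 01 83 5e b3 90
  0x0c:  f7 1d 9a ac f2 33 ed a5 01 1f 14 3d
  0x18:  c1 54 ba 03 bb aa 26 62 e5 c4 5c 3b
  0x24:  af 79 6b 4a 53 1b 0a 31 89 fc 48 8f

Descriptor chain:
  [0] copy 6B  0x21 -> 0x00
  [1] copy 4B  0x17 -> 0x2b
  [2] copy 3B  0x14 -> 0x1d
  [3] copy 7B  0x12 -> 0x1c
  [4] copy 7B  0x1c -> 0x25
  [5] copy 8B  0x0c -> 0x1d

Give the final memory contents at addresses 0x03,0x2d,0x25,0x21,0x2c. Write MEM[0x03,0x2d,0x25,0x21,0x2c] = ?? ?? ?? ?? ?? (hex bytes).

MEM[0x03,0x2d,0x25,0x21,0x2c] = af 54 ed f2 c1

[0] 0x21->0x00 len=6 : c4 5c 3b af 79 6b
[1] 0x17->0x2b len=4 : 3d c1 54 ba
[2] 0x14->0x1d len=3 : 01 1f 14
[3] 0x12->0x1c len=7 : ed a5 01 1f 14 3d c1
[4] 0x1c->0x25 len=7 : ed a5 01 1f 14 3d c1
[5] 0x0c->0x1d len=8 : f7 1d 9a ac f2 33 ed a5
query mem[0x03]=0xaf, mem[0x2d]=0x54, mem[0x25]=0xed, mem[0x21]=0xf2, mem[0x2c]=0xc1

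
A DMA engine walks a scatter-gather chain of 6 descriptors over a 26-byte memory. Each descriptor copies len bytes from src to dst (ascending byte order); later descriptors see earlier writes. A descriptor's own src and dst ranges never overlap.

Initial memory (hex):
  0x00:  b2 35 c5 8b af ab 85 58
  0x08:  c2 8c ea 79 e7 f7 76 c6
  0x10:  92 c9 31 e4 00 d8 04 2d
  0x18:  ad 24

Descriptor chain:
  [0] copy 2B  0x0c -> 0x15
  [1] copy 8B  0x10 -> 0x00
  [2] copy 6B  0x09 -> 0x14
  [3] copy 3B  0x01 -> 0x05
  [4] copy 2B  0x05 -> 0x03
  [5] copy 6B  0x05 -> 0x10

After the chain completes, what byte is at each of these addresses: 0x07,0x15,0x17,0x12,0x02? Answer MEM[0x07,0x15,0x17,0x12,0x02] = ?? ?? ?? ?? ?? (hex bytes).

MEM[0x07,0x15,0x17,0x12,0x02] = e4 ea e7 e4 31

D0: mem[0x15..0x16] <- [e7 f7]
D1: mem[0x00..0x07] <- [92 c9 31 e4 00 e7 f7 2d]
D2: mem[0x14..0x19] <- [8c ea 79 e7 f7 76]
D3: mem[0x05..0x07] <- [c9 31 e4]
D4: mem[0x03..0x04] <- [c9 31]
D5: mem[0x10..0x15] <- [c9 31 e4 c2 8c ea]
query mem[0x07]=0xe4, mem[0x15]=0xea, mem[0x17]=0xe7, mem[0x12]=0xe4, mem[0x02]=0x31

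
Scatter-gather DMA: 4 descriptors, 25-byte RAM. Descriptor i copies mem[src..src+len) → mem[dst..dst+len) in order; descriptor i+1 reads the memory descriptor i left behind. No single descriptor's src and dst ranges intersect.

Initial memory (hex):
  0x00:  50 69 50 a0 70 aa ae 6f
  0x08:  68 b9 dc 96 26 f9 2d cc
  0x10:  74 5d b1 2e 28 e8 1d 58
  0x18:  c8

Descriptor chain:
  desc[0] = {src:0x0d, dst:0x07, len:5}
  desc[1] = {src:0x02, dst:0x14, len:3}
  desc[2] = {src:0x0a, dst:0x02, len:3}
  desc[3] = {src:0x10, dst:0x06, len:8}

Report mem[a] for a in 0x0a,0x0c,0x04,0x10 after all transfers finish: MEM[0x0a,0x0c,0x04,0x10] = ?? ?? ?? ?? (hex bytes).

MEM[0x0a,0x0c,0x04,0x10] = 50 70 26 74

#0 dst[0x07+5] := {0xf9,0x2d,0xcc,0x74,0x5d}
#1 dst[0x14+3] := {0x50,0xa0,0x70}
#2 dst[0x02+3] := {0x74,0x5d,0x26}
#3 dst[0x06+8] := {0x74,0x5d,0xb1,0x2e,0x50,0xa0,0x70,0x58}
query mem[0x0a]=0x50, mem[0x0c]=0x70, mem[0x04]=0x26, mem[0x10]=0x74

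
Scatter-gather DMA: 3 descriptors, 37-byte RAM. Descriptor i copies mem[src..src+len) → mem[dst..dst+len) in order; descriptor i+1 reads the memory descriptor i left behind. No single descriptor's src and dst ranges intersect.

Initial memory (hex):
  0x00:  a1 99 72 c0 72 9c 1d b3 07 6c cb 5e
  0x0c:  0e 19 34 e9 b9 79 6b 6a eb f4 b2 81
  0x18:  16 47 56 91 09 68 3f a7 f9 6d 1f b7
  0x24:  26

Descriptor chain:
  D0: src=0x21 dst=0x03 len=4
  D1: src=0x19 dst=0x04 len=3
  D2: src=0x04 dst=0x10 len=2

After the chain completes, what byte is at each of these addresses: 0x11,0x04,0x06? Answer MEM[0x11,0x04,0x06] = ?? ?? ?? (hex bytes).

#0 dst[0x03+4] := {0x6d,0x1f,0xb7,0x26}
#1 dst[0x04+3] := {0x47,0x56,0x91}
#2 dst[0x10+2] := {0x47,0x56}
query mem[0x11]=0x56, mem[0x04]=0x47, mem[0x06]=0x91

MEM[0x11,0x04,0x06] = 56 47 91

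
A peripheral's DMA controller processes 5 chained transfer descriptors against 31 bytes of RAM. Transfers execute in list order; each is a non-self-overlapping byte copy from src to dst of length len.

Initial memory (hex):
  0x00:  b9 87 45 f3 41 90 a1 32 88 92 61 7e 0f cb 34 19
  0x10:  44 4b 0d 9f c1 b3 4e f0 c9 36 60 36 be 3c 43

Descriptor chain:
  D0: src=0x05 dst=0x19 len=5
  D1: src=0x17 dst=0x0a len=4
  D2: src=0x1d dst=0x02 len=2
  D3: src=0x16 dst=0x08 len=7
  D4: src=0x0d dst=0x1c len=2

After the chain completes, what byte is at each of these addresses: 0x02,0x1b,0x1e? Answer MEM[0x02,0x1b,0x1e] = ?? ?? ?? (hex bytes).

D0: mem[0x19..0x1d] <- [90 a1 32 88 92]
D1: mem[0x0a..0x0d] <- [f0 c9 90 a1]
D2: mem[0x02..0x03] <- [92 43]
D3: mem[0x08..0x0e] <- [4e f0 c9 90 a1 32 88]
D4: mem[0x1c..0x1d] <- [32 88]
query mem[0x02]=0x92, mem[0x1b]=0x32, mem[0x1e]=0x43

MEM[0x02,0x1b,0x1e] = 92 32 43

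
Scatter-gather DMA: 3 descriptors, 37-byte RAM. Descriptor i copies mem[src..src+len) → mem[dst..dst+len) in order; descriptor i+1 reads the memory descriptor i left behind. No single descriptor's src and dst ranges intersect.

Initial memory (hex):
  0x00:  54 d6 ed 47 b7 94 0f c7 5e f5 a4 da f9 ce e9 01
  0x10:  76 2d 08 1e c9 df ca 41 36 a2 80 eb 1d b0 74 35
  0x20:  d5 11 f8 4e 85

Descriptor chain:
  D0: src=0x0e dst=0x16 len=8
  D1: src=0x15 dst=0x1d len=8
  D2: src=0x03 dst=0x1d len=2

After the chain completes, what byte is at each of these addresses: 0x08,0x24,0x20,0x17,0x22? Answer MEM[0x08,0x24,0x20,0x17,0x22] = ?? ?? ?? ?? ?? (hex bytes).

[0] 0x0e->0x16 len=8 : e9 01 76 2d 08 1e c9 df
[1] 0x15->0x1d len=8 : df e9 01 76 2d 08 1e c9
[2] 0x03->0x1d len=2 : 47 b7
query mem[0x08]=0x5e, mem[0x24]=0xc9, mem[0x20]=0x76, mem[0x17]=0x01, mem[0x22]=0x08

MEM[0x08,0x24,0x20,0x17,0x22] = 5e c9 76 01 08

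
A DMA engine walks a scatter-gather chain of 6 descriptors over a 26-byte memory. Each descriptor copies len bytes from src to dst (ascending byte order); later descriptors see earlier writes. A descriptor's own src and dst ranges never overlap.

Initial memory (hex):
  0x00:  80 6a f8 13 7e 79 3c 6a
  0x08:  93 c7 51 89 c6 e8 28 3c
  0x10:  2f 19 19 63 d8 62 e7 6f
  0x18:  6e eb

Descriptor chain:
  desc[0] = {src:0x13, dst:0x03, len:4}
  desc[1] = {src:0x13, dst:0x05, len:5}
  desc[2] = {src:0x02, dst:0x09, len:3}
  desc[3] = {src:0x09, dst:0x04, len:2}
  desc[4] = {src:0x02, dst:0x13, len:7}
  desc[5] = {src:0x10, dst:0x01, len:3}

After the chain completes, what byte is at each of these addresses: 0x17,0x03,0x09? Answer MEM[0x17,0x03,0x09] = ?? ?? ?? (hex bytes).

D0: mem[0x03..0x06] <- [63 d8 62 e7]
D1: mem[0x05..0x09] <- [63 d8 62 e7 6f]
D2: mem[0x09..0x0b] <- [f8 63 d8]
D3: mem[0x04..0x05] <- [f8 63]
D4: mem[0x13..0x19] <- [f8 63 f8 63 d8 62 e7]
D5: mem[0x01..0x03] <- [2f 19 19]
query mem[0x17]=0xd8, mem[0x03]=0x19, mem[0x09]=0xf8

MEM[0x17,0x03,0x09] = d8 19 f8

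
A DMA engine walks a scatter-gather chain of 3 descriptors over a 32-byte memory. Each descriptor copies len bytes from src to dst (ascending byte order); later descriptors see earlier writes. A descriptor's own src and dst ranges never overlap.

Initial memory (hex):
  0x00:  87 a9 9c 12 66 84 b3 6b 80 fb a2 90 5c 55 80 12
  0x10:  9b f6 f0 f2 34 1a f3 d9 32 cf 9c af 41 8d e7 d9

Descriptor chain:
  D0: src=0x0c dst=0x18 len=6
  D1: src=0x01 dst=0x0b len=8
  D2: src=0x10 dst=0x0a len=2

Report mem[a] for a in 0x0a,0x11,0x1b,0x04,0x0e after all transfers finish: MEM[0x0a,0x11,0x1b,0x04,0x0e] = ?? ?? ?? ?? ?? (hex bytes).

D0: mem[0x18..0x1d] <- [5c 55 80 12 9b f6]
D1: mem[0x0b..0x12] <- [a9 9c 12 66 84 b3 6b 80]
D2: mem[0x0a..0x0b] <- [b3 6b]
query mem[0x0a]=0xb3, mem[0x11]=0x6b, mem[0x1b]=0x12, mem[0x04]=0x66, mem[0x0e]=0x66

MEM[0x0a,0x11,0x1b,0x04,0x0e] = b3 6b 12 66 66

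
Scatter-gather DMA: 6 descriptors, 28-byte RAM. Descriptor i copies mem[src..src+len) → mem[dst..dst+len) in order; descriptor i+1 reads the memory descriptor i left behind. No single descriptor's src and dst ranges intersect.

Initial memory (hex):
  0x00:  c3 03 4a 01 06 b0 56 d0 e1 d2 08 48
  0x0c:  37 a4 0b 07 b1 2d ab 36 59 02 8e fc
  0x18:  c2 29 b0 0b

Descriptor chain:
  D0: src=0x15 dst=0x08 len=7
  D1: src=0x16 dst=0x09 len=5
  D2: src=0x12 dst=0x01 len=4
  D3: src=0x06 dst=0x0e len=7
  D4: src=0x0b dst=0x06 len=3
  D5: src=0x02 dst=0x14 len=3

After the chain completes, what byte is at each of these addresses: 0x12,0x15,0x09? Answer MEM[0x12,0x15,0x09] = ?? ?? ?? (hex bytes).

MEM[0x12,0x15,0x09] = fc 59 8e

D0: mem[0x08..0x0e] <- [02 8e fc c2 29 b0 0b]
D1: mem[0x09..0x0d] <- [8e fc c2 29 b0]
D2: mem[0x01..0x04] <- [ab 36 59 02]
D3: mem[0x0e..0x14] <- [56 d0 02 8e fc c2 29]
D4: mem[0x06..0x08] <- [c2 29 b0]
D5: mem[0x14..0x16] <- [36 59 02]
query mem[0x12]=0xfc, mem[0x15]=0x59, mem[0x09]=0x8e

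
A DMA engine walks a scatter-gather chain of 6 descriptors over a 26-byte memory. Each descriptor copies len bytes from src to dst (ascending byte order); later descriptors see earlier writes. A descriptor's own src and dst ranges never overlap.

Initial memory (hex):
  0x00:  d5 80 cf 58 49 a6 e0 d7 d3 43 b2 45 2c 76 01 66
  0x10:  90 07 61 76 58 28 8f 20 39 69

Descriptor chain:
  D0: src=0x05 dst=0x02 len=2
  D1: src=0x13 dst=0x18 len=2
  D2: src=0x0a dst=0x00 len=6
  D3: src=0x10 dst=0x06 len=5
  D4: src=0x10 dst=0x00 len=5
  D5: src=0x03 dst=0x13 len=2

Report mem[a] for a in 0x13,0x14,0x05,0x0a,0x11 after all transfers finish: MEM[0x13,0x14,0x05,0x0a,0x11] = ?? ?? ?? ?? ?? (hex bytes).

#0 dst[0x02+2] := {0xa6,0xe0}
#1 dst[0x18+2] := {0x76,0x58}
#2 dst[0x00+6] := {0xb2,0x45,0x2c,0x76,0x01,0x66}
#3 dst[0x06+5] := {0x90,0x07,0x61,0x76,0x58}
#4 dst[0x00+5] := {0x90,0x07,0x61,0x76,0x58}
#5 dst[0x13+2] := {0x76,0x58}
query mem[0x13]=0x76, mem[0x14]=0x58, mem[0x05]=0x66, mem[0x0a]=0x58, mem[0x11]=0x07

MEM[0x13,0x14,0x05,0x0a,0x11] = 76 58 66 58 07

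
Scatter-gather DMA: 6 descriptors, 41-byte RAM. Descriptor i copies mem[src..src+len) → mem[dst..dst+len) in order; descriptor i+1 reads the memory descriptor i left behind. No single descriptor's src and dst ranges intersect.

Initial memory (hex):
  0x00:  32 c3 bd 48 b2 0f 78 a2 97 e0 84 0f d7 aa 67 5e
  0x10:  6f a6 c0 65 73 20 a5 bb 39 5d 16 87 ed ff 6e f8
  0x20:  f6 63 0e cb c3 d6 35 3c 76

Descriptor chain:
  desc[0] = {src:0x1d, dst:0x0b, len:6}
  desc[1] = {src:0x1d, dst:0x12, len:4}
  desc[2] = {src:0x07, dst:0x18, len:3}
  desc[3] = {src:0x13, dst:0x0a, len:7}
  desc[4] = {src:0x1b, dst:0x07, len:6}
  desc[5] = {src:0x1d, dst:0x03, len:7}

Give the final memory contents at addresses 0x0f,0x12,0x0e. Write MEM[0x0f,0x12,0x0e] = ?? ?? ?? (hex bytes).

#0 dst[0x0b+6] := {0xff,0x6e,0xf8,0xf6,0x63,0x0e}
#1 dst[0x12+4] := {0xff,0x6e,0xf8,0xf6}
#2 dst[0x18+3] := {0xa2,0x97,0xe0}
#3 dst[0x0a+7] := {0x6e,0xf8,0xf6,0xa5,0xbb,0xa2,0x97}
#4 dst[0x07+6] := {0x87,0xed,0xff,0x6e,0xf8,0xf6}
#5 dst[0x03+7] := {0xff,0x6e,0xf8,0xf6,0x63,0x0e,0xcb}
query mem[0x0f]=0xa2, mem[0x12]=0xff, mem[0x0e]=0xbb

MEM[0x0f,0x12,0x0e] = a2 ff bb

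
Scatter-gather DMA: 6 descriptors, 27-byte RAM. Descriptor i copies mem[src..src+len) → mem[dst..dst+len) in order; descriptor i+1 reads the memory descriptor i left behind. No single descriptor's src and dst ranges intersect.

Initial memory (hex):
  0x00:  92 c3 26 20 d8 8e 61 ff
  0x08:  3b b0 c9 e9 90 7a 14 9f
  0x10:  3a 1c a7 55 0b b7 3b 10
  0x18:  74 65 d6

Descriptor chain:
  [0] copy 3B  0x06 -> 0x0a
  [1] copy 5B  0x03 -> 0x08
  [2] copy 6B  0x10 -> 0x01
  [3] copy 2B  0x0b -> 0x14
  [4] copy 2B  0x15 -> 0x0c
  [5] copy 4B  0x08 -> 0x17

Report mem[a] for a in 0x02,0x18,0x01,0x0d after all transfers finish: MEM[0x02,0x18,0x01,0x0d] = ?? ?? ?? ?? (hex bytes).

MEM[0x02,0x18,0x01,0x0d] = 1c d8 3a 3b

#0 dst[0x0a+3] := {0x61,0xff,0x3b}
#1 dst[0x08+5] := {0x20,0xd8,0x8e,0x61,0xff}
#2 dst[0x01+6] := {0x3a,0x1c,0xa7,0x55,0x0b,0xb7}
#3 dst[0x14+2] := {0x61,0xff}
#4 dst[0x0c+2] := {0xff,0x3b}
#5 dst[0x17+4] := {0x20,0xd8,0x8e,0x61}
query mem[0x02]=0x1c, mem[0x18]=0xd8, mem[0x01]=0x3a, mem[0x0d]=0x3b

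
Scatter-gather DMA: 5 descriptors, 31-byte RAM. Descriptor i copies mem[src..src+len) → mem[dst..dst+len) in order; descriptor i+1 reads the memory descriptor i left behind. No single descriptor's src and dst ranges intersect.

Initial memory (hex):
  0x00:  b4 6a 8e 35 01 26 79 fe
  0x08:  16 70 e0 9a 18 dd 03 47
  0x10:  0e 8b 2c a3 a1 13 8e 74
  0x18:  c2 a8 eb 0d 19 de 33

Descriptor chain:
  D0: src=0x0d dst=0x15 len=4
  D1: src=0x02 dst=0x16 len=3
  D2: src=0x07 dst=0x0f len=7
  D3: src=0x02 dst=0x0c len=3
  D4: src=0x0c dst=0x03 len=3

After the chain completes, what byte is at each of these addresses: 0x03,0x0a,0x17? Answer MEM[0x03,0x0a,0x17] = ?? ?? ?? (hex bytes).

MEM[0x03,0x0a,0x17] = 8e e0 35

  after D0: wrote 4B at 0x15 = dd03470e
  after D1: wrote 3B at 0x16 = 8e3501
  after D2: wrote 7B at 0x0f = fe1670e09a18dd
  after D3: wrote 3B at 0x0c = 8e3501
  after D4: wrote 3B at 0x03 = 8e3501
query mem[0x03]=0x8e, mem[0x0a]=0xe0, mem[0x17]=0x35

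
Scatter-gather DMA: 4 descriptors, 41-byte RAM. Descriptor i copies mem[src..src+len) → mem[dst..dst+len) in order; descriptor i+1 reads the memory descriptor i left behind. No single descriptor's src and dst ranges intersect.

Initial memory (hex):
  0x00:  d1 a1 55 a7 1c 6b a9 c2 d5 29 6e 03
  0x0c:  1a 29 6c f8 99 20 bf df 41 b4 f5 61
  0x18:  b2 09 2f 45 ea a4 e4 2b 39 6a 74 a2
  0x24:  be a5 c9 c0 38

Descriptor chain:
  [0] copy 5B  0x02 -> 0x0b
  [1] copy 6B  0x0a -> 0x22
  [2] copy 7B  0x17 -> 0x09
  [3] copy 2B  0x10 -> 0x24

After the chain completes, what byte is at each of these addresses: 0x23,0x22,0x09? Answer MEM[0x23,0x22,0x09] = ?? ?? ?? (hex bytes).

[0] 0x02->0x0b len=5 : 55 a7 1c 6b a9
[1] 0x0a->0x22 len=6 : 6e 55 a7 1c 6b a9
[2] 0x17->0x09 len=7 : 61 b2 09 2f 45 ea a4
[3] 0x10->0x24 len=2 : 99 20
query mem[0x23]=0x55, mem[0x22]=0x6e, mem[0x09]=0x61

MEM[0x23,0x22,0x09] = 55 6e 61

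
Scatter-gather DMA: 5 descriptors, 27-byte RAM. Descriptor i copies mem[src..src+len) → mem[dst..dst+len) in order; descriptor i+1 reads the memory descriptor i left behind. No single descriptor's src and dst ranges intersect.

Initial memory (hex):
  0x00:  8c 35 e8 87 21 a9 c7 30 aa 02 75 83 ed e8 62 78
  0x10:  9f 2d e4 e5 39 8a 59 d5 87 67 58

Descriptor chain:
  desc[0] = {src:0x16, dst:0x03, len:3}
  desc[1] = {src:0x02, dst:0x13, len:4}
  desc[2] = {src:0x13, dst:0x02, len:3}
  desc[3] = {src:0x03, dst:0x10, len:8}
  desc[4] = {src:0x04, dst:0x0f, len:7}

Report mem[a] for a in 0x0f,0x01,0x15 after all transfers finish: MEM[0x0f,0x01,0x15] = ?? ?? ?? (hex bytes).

MEM[0x0f,0x01,0x15] = d5 35 75

  after D0: wrote 3B at 0x03 = 59d587
  after D1: wrote 4B at 0x13 = e859d587
  after D2: wrote 3B at 0x02 = e859d5
  after D3: wrote 8B at 0x10 = 59d587c730aa0275
  after D4: wrote 7B at 0x0f = d587c730aa0275
query mem[0x0f]=0xd5, mem[0x01]=0x35, mem[0x15]=0x75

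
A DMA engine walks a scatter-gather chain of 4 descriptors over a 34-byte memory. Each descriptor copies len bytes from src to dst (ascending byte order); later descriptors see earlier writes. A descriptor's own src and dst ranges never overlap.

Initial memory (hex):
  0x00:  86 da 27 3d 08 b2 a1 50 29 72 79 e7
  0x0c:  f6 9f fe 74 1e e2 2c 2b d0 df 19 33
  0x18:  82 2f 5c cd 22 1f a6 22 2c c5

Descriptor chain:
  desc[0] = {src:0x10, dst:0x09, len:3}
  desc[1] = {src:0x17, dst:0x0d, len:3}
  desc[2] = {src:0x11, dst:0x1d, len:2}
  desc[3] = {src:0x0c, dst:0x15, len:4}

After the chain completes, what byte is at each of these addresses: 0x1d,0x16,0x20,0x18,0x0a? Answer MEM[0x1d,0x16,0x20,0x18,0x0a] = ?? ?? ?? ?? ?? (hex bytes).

[0] 0x10->0x09 len=3 : 1e e2 2c
[1] 0x17->0x0d len=3 : 33 82 2f
[2] 0x11->0x1d len=2 : e2 2c
[3] 0x0c->0x15 len=4 : f6 33 82 2f
query mem[0x1d]=0xe2, mem[0x16]=0x33, mem[0x20]=0x2c, mem[0x18]=0x2f, mem[0x0a]=0xe2

MEM[0x1d,0x16,0x20,0x18,0x0a] = e2 33 2c 2f e2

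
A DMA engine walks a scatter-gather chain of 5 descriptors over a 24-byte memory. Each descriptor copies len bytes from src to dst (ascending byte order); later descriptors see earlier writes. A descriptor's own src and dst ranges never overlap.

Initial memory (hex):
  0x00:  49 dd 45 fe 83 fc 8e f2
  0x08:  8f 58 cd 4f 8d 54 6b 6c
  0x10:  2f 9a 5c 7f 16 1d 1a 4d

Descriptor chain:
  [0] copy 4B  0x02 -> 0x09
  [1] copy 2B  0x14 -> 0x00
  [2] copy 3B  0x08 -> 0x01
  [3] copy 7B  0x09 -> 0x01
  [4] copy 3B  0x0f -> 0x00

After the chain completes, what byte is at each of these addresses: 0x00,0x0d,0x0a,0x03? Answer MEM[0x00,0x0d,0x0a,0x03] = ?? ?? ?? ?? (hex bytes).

[0] 0x02->0x09 len=4 : 45 fe 83 fc
[1] 0x14->0x00 len=2 : 16 1d
[2] 0x08->0x01 len=3 : 8f 45 fe
[3] 0x09->0x01 len=7 : 45 fe 83 fc 54 6b 6c
[4] 0x0f->0x00 len=3 : 6c 2f 9a
query mem[0x00]=0x6c, mem[0x0d]=0x54, mem[0x0a]=0xfe, mem[0x03]=0x83

MEM[0x00,0x0d,0x0a,0x03] = 6c 54 fe 83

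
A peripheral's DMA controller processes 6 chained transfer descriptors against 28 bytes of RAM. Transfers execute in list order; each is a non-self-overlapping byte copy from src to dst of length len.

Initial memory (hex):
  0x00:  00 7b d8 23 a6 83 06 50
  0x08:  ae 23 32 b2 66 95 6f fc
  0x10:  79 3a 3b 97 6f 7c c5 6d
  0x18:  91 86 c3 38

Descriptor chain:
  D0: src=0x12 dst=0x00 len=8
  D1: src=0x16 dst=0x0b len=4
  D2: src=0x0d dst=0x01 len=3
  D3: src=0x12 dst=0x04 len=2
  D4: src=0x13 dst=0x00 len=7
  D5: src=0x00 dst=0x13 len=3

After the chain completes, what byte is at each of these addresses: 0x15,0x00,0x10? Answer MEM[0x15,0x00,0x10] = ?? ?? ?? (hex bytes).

[0] 0x12->0x00 len=8 : 3b 97 6f 7c c5 6d 91 86
[1] 0x16->0x0b len=4 : c5 6d 91 86
[2] 0x0d->0x01 len=3 : 91 86 fc
[3] 0x12->0x04 len=2 : 3b 97
[4] 0x13->0x00 len=7 : 97 6f 7c c5 6d 91 86
[5] 0x00->0x13 len=3 : 97 6f 7c
query mem[0x15]=0x7c, mem[0x00]=0x97, mem[0x10]=0x79

MEM[0x15,0x00,0x10] = 7c 97 79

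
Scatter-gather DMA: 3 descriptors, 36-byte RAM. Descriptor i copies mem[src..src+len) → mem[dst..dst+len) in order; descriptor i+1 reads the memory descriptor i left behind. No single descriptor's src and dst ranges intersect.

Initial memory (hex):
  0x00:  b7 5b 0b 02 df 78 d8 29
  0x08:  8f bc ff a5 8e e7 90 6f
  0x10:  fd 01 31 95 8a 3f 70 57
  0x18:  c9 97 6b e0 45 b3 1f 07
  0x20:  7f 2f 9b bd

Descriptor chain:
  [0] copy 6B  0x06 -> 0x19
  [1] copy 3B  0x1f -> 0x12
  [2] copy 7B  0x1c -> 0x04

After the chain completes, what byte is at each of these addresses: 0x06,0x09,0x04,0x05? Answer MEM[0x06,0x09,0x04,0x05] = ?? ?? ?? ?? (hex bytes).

D0: mem[0x19..0x1e] <- [d8 29 8f bc ff a5]
D1: mem[0x12..0x14] <- [07 7f 2f]
D2: mem[0x04..0x0a] <- [bc ff a5 07 7f 2f 9b]
query mem[0x06]=0xa5, mem[0x09]=0x2f, mem[0x04]=0xbc, mem[0x05]=0xff

MEM[0x06,0x09,0x04,0x05] = a5 2f bc ff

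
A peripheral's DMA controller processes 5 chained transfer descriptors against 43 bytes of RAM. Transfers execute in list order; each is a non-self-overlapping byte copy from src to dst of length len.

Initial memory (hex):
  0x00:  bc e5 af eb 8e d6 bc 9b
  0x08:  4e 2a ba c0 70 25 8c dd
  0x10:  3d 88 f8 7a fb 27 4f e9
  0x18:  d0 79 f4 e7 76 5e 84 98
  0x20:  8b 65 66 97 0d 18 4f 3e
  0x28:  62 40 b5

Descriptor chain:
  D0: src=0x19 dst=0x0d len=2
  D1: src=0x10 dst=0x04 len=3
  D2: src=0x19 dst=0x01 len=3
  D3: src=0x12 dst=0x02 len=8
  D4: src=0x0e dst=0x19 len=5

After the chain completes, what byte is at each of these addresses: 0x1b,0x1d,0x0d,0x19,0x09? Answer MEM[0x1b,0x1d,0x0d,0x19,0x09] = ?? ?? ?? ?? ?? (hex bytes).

MEM[0x1b,0x1d,0x0d,0x19,0x09] = 3d f8 79 f4 79

#0 dst[0x0d+2] := {0x79,0xf4}
#1 dst[0x04+3] := {0x3d,0x88,0xf8}
#2 dst[0x01+3] := {0x79,0xf4,0xe7}
#3 dst[0x02+8] := {0xf8,0x7a,0xfb,0x27,0x4f,0xe9,0xd0,0x79}
#4 dst[0x19+5] := {0xf4,0xdd,0x3d,0x88,0xf8}
query mem[0x1b]=0x3d, mem[0x1d]=0xf8, mem[0x0d]=0x79, mem[0x19]=0xf4, mem[0x09]=0x79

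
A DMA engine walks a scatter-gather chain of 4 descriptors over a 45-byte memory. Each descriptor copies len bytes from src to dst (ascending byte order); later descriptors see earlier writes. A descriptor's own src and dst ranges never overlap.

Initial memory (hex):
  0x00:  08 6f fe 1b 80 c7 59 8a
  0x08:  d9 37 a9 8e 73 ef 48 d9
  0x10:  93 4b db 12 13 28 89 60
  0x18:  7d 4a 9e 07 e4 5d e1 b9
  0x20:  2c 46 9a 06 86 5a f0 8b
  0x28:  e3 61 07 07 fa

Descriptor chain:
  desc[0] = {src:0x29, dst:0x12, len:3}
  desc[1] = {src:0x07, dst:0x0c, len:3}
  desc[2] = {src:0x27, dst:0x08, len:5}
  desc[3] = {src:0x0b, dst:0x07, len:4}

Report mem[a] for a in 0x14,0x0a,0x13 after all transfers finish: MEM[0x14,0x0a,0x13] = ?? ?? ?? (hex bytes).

MEM[0x14,0x0a,0x13] = 07 37 07

  after D0: wrote 3B at 0x12 = 610707
  after D1: wrote 3B at 0x0c = 8ad937
  after D2: wrote 5B at 0x08 = 8be3610707
  after D3: wrote 4B at 0x07 = 0707d937
query mem[0x14]=0x07, mem[0x0a]=0x37, mem[0x13]=0x07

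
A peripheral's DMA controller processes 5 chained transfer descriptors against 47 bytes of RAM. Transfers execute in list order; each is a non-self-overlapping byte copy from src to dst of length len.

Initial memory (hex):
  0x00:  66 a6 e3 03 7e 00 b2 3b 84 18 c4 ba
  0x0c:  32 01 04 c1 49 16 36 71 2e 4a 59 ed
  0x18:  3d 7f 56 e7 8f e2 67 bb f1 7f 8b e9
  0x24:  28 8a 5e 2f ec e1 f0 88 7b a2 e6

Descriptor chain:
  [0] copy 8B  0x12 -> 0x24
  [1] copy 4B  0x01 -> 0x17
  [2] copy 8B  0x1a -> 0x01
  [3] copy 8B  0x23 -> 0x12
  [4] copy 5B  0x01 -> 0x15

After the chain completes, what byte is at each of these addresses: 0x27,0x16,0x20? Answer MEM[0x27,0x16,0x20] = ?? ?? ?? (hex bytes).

#0 dst[0x24+8] := {0x36,0x71,0x2e,0x4a,0x59,0xed,0x3d,0x7f}
#1 dst[0x17+4] := {0xa6,0xe3,0x03,0x7e}
#2 dst[0x01+8] := {0x7e,0xe7,0x8f,0xe2,0x67,0xbb,0xf1,0x7f}
#3 dst[0x12+8] := {0xe9,0x36,0x71,0x2e,0x4a,0x59,0xed,0x3d}
#4 dst[0x15+5] := {0x7e,0xe7,0x8f,0xe2,0x67}
query mem[0x27]=0x4a, mem[0x16]=0xe7, mem[0x20]=0xf1

MEM[0x27,0x16,0x20] = 4a e7 f1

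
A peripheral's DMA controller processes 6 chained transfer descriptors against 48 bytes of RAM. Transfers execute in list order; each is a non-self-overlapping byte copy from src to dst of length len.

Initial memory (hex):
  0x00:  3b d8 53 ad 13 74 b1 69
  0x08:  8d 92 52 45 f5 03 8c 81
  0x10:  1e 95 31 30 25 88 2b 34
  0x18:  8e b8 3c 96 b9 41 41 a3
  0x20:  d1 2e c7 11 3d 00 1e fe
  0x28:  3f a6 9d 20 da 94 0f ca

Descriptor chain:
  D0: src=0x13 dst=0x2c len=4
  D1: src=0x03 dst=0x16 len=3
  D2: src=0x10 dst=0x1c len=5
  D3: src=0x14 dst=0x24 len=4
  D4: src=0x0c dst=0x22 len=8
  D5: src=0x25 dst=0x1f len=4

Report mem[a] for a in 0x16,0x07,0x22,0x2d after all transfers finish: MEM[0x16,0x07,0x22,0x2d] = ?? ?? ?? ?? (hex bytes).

[0] 0x13->0x2c len=4 : 30 25 88 2b
[1] 0x03->0x16 len=3 : ad 13 74
[2] 0x10->0x1c len=5 : 1e 95 31 30 25
[3] 0x14->0x24 len=4 : 25 88 ad 13
[4] 0x0c->0x22 len=8 : f5 03 8c 81 1e 95 31 30
[5] 0x25->0x1f len=4 : 81 1e 95 31
query mem[0x16]=0xad, mem[0x07]=0x69, mem[0x22]=0x31, mem[0x2d]=0x25

MEM[0x16,0x07,0x22,0x2d] = ad 69 31 25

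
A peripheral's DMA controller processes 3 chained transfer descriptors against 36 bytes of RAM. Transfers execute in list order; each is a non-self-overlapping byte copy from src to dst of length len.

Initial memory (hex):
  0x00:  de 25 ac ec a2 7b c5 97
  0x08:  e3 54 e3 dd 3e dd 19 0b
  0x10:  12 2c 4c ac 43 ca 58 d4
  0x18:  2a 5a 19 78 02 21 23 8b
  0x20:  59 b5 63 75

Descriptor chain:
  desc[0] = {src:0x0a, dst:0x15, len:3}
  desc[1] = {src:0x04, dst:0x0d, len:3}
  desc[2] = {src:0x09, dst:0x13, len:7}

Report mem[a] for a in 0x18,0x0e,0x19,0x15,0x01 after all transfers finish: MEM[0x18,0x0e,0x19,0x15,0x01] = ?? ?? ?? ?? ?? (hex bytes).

D0: mem[0x15..0x17] <- [e3 dd 3e]
D1: mem[0x0d..0x0f] <- [a2 7b c5]
D2: mem[0x13..0x19] <- [54 e3 dd 3e a2 7b c5]
query mem[0x18]=0x7b, mem[0x0e]=0x7b, mem[0x19]=0xc5, mem[0x15]=0xdd, mem[0x01]=0x25

MEM[0x18,0x0e,0x19,0x15,0x01] = 7b 7b c5 dd 25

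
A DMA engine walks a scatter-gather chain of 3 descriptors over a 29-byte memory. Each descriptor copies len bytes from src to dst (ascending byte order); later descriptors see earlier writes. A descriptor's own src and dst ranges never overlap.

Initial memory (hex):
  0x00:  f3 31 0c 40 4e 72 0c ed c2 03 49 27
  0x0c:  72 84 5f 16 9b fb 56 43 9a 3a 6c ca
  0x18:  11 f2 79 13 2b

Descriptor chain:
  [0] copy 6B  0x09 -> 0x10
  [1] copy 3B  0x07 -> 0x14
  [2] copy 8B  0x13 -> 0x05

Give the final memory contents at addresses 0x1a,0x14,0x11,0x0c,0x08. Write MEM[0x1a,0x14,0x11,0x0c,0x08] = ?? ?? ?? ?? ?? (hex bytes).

#0 dst[0x10+6] := {0x03,0x49,0x27,0x72,0x84,0x5f}
#1 dst[0x14+3] := {0xed,0xc2,0x03}
#2 dst[0x05+8] := {0x72,0xed,0xc2,0x03,0xca,0x11,0xf2,0x79}
query mem[0x1a]=0x79, mem[0x14]=0xed, mem[0x11]=0x49, mem[0x0c]=0x79, mem[0x08]=0x03

MEM[0x1a,0x14,0x11,0x0c,0x08] = 79 ed 49 79 03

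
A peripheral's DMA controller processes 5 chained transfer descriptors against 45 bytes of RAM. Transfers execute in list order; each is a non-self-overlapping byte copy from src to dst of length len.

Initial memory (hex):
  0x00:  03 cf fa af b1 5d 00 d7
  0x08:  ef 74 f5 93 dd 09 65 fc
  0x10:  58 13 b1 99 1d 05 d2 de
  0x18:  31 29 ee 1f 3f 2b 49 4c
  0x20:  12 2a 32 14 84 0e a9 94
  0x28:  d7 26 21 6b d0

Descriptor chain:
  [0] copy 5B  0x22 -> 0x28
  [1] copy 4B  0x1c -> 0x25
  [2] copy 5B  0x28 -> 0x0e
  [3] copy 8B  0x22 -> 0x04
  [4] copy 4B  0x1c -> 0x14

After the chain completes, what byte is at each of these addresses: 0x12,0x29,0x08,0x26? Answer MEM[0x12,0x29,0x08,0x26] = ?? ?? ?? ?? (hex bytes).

MEM[0x12,0x29,0x08,0x26] = a9 14 2b 2b

[0] 0x22->0x28 len=5 : 32 14 84 0e a9
[1] 0x1c->0x25 len=4 : 3f 2b 49 4c
[2] 0x28->0x0e len=5 : 4c 14 84 0e a9
[3] 0x22->0x04 len=8 : 32 14 84 3f 2b 49 4c 14
[4] 0x1c->0x14 len=4 : 3f 2b 49 4c
query mem[0x12]=0xa9, mem[0x29]=0x14, mem[0x08]=0x2b, mem[0x26]=0x2b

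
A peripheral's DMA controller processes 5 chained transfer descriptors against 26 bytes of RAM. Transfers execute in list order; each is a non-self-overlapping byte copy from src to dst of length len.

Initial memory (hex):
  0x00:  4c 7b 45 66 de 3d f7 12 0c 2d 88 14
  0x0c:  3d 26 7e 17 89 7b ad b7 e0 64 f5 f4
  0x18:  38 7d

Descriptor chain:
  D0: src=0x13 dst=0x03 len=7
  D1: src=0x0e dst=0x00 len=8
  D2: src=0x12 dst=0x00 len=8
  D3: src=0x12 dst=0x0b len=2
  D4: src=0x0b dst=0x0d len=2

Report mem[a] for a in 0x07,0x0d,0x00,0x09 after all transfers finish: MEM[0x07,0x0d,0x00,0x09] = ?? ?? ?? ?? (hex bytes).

[0] 0x13->0x03 len=7 : b7 e0 64 f5 f4 38 7d
[1] 0x0e->0x00 len=8 : 7e 17 89 7b ad b7 e0 64
[2] 0x12->0x00 len=8 : ad b7 e0 64 f5 f4 38 7d
[3] 0x12->0x0b len=2 : ad b7
[4] 0x0b->0x0d len=2 : ad b7
query mem[0x07]=0x7d, mem[0x0d]=0xad, mem[0x00]=0xad, mem[0x09]=0x7d

MEM[0x07,0x0d,0x00,0x09] = 7d ad ad 7d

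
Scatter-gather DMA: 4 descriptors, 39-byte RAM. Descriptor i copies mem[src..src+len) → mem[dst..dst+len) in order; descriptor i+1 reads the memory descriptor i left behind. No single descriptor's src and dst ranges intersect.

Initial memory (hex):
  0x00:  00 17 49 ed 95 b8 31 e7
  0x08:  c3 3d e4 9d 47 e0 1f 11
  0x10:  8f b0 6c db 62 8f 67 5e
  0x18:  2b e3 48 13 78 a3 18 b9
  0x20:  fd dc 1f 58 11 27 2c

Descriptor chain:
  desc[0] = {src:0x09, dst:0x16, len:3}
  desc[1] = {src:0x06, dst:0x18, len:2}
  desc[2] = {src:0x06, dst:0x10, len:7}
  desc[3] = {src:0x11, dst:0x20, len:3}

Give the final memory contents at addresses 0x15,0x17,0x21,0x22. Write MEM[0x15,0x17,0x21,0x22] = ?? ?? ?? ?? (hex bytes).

MEM[0x15,0x17,0x21,0x22] = 9d e4 c3 3d

  after D0: wrote 3B at 0x16 = 3de49d
  after D1: wrote 2B at 0x18 = 31e7
  after D2: wrote 7B at 0x10 = 31e7c33de49d47
  after D3: wrote 3B at 0x20 = e7c33d
query mem[0x15]=0x9d, mem[0x17]=0xe4, mem[0x21]=0xc3, mem[0x22]=0x3d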